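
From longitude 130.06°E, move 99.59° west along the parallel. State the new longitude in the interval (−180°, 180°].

30.47°E

Start at +130.06°; shift −99.59° → +30.47°.
+30.47° already lies in (−180°, 180°].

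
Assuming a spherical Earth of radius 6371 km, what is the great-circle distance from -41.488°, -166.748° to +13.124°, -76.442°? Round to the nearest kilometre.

10995 km

Δλ = -76.442 − -166.748 = 90.306°.
Δφ = 13.124 − -41.488 = 54.612°.
a = sin²(Δφ/2) + cos φ₁ · cos φ₂ · sin²(Δλ/2) = 0.577157.
c = 2·atan2(√a, √(1−a)) = 1.72573 rad → d = 6371·c ≈ 10994.63 km.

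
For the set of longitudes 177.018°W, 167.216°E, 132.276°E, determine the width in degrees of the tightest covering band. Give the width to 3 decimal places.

Sort the longitudes: -177.018°, +132.276°, +167.216°.
Eastward gaps between consecutive values (wrapping around): 309.294°, 34.940°, 15.766°.
Largest gap = 309.294° ⇒ minimal covering band is its complement: 360° − 309.294° = 50.706°.
Band runs from +132.276° eastward to -177.018°, crossing the antimeridian.

50.706°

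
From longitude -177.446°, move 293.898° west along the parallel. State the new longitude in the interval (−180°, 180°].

Start at -177.446°; shift −293.898° → -471.344°.
-471.344° lies outside (−180°, 180°]; add 360° → -111.344°.

-111.344°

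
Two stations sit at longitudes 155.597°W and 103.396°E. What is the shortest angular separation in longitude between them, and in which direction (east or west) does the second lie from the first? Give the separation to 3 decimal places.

101.007° west

Raw difference: 103.396 − -155.597 = 258.993°.
Normalise into (−180°, 180°]: 258.993° − 360° = -101.007°.
Negative ⇒ the second point lies to the west; separation 101.007°.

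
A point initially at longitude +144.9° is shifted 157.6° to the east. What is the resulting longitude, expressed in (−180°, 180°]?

Start at +144.9°; shift +157.6° → +302.5°.
+302.5° lies outside (−180°, 180°]; subtract 360° → -57.5°.

-57.5°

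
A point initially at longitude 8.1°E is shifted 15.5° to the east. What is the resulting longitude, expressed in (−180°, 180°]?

23.6°E

Start at +8.1°; shift +15.5° → +23.6°.
+23.6° already lies in (−180°, 180°].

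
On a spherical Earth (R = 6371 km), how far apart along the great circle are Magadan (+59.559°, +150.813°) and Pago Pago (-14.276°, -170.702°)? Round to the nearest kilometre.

Δλ = -170.702 − 150.813 = -321.515°; wrapped into (−180°, 180°]: 38.485°.
Δφ = -14.276 − 59.559 = -73.835°.
a = sin²(Δφ/2) + cos φ₁ · cos φ₂ · sin²(Δλ/2) = 0.414128.
c = 2·atan2(√a, √(1−a)) = 1.39820 rad → d = 6371·c ≈ 8907.91 km.

8908 km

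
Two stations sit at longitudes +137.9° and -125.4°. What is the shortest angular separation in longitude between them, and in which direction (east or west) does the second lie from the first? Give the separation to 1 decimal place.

96.7° east

Raw difference: -125.4 − 137.9 = -263.3°.
Normalise into (−180°, 180°]: -263.3° + 360° = 96.7°.
Positive ⇒ the second point lies to the east; separation 96.7°.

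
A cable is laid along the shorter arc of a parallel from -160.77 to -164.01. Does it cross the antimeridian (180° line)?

Signed shortest Δλ = ((-164.01 − -160.77 + 180) mod 360) − 180 = -3.24°.
Going west by 3.24° from -160.77° reaches -164.01° without touching 180°.

No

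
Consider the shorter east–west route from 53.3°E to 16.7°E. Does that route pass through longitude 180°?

No

Signed shortest Δλ = ((16.7 − 53.3 + 180) mod 360) − 180 = -36.6°.
Going west by 36.6° from +53.3° reaches +16.7° without touching 180°.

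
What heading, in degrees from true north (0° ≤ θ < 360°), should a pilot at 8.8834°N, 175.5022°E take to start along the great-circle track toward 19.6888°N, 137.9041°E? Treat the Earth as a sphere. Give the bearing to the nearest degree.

Δλ = 137.9041 − 175.5022 = -37.5981°.
θ = atan2( sin Δλ · cos φ₂ , cos φ₁ · sin φ₂ − sin φ₁ · cos φ₂ · cos Δλ )
  = atan2(-0.57445, 0.21767) = -69.247° → normalised to [0°, 360°): 290.753°.

291°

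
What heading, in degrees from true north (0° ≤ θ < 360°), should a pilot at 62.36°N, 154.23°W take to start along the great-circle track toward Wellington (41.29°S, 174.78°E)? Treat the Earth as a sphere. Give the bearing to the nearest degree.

204°

Δλ = 174.78 − -154.23 = 329.01°; wrapped into (−180°, 180°]: -30.99°.
θ = atan2( sin Δλ · cos φ₂ , cos φ₁ · sin φ₂ − sin φ₁ · cos φ₂ · cos Δλ )
  = atan2(-0.38688, -0.87674) = -156.190° → normalised to [0°, 360°): 203.810°.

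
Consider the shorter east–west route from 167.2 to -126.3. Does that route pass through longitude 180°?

Naïve |-126.3 − 167.2| = 293.5° > 180°, so the shorter arc goes the other way round — across 180°.
Signed shortest Δλ = ((-126.3 − 167.2 + 180) mod 360) − 180 = 66.5°.
Going east by 66.5° from +167.2° passes through 180° before reaching -126.3°.

Yes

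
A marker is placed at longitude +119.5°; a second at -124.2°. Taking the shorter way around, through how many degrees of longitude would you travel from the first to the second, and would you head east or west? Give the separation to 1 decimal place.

116.3° east

Raw difference: -124.2 − 119.5 = -243.7°.
Normalise into (−180°, 180°]: -243.7° + 360° = 116.3°.
Positive ⇒ the second point lies to the east; separation 116.3°.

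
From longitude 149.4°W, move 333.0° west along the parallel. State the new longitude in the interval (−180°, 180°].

Start at -149.4°; shift −333.0° → -482.4°.
-482.4° lies outside (−180°, 180°]; add 360° → -122.4°.

122.4°W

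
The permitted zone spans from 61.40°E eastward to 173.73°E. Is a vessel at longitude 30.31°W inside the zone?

Band width going east from +61.40° to +173.73°: ((173.73 − 61.40) mod 360) = 112.33°.
Offset of -30.31° east of the west edge: ((-30.31 − 61.40) mod 360) = 268.29°.
268.29° > 112.33° ⇒ outside.

No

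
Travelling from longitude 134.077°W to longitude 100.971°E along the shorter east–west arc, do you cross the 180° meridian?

Naïve |100.971 − -134.077| = 235.048° > 180°, so the shorter arc goes the other way round — across 180°.
Signed shortest Δλ = ((100.971 − -134.077 + 180) mod 360) − 180 = -124.952°.
Going west by 124.952° from -134.077° passes through 180° before reaching +100.971°.

Yes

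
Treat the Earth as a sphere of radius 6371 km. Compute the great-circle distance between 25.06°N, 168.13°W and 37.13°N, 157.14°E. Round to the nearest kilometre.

3544 km

Δλ = 157.14 − -168.13 = 325.27°; wrapped into (−180°, 180°]: -34.73°.
Δφ = 37.13 − 25.06 = 12.07°.
a = sin²(Δφ/2) + cos φ₁ · cos φ₂ · sin²(Δλ/2) = 0.075387.
c = 2·atan2(√a, √(1−a)) = 0.55628 rad → d = 6371·c ≈ 3544.04 km.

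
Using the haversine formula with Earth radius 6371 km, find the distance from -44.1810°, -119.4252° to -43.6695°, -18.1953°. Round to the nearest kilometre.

7523 km

Δλ = -18.1953 − -119.4252 = 101.2299°.
Δφ = -43.6695 − -44.1810 = 0.5115°.
a = sin²(Δφ/2) + cos φ₁ · cos φ₂ · sin²(Δλ/2) = 0.309897.
c = 2·atan2(√a, √(1−a)) = 1.18078 rad → d = 6371·c ≈ 7522.74 km.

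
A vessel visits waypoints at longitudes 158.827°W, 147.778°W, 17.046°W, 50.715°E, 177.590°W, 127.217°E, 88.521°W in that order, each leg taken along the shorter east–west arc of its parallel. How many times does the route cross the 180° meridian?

Leg 1: -158.827° → -147.778°, shortest Δλ = 11.049° (east) — does not cross 180°.
Leg 2: -147.778° → -17.046°, shortest Δλ = 130.732° (east) — does not cross 180°.
Leg 3: -17.046° → +50.715°, shortest Δλ = 67.761° (east) — does not cross 180°.
Leg 4: +50.715° → -177.590°, shortest Δλ = 131.695° (east) — crosses 180°.
Leg 5: -177.590° → +127.217°, shortest Δλ = -55.193° (west) — crosses 180°.
Leg 6: +127.217° → -88.521°, shortest Δλ = 144.262° (east) — crosses 180°.
Total crossings: 3.

3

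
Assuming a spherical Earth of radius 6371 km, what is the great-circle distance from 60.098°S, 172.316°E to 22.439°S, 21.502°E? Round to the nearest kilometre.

Δλ = 21.502 − 172.316 = -150.814°.
Δφ = -22.439 − -60.098 = 37.659°.
a = sin²(Δφ/2) + cos φ₁ · cos φ₂ · sin²(Δλ/2) = 0.535693.
c = 2·atan2(√a, √(1−a)) = 1.64224 rad → d = 6371·c ≈ 10462.74 km.

10463 km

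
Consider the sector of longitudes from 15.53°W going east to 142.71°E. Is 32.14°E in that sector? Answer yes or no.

Yes

Band width going east from -15.53° to +142.71°: ((142.71 − -15.53) mod 360) = 158.24°.
Offset of +32.14° east of the west edge: ((32.14 − -15.53) mod 360) = 47.67°.
47.67° ≤ 158.24° ⇒ inside.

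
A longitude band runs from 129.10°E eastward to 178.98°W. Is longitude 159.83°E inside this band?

Band width going east from +129.10° to -178.98°: ((-178.98 − 129.10) mod 360) = 51.92°.
Offset of +159.83° east of the west edge: ((159.83 − 129.10) mod 360) = 30.73°.
30.73° ≤ 51.92° ⇒ inside.

Yes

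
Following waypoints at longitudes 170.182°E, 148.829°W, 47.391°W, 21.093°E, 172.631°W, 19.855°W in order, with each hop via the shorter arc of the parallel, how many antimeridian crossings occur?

2

Leg 1: +170.182° → -148.829°, shortest Δλ = 40.989° (east) — crosses 180°.
Leg 2: -148.829° → -47.391°, shortest Δλ = 101.438° (east) — does not cross 180°.
Leg 3: -47.391° → +21.093°, shortest Δλ = 68.484° (east) — does not cross 180°.
Leg 4: +21.093° → -172.631°, shortest Δλ = 166.276° (east) — crosses 180°.
Leg 5: -172.631° → -19.855°, shortest Δλ = 152.776° (east) — does not cross 180°.
Total crossings: 2.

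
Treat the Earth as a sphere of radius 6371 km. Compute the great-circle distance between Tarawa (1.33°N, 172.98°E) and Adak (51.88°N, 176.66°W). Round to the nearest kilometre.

5703 km

Δλ = -176.66 − 172.98 = -349.64°; wrapped into (−180°, 180°]: 10.36°.
Δφ = 51.88 − 1.33 = 50.55°.
a = sin²(Δφ/2) + cos φ₁ · cos φ₂ · sin²(Δλ/2) = 0.187328.
c = 2·atan2(√a, √(1−a)) = 0.89522 rad → d = 6371·c ≈ 5703.48 km.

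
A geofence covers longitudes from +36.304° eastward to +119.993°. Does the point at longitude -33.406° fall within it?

Band width going east from +36.304° to +119.993°: ((119.993 − 36.304) mod 360) = 83.689°.
Offset of -33.406° east of the west edge: ((-33.406 − 36.304) mod 360) = 290.290°.
290.290° > 83.689° ⇒ outside.

No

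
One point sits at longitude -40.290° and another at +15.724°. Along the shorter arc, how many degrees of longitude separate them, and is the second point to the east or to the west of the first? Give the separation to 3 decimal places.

56.014° east

Raw difference: 15.724 − -40.290 = 56.014°.
Normalise into (−180°, 180°]: 56.014° stays 56.014°.
Positive ⇒ the second point lies to the east; separation 56.014°.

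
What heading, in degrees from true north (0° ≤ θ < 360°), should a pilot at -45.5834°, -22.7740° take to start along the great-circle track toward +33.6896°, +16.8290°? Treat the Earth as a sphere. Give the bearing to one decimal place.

32.1°

Δλ = 16.8290 − -22.7740 = 39.6030°.
θ = atan2( sin Δλ · cos φ₂ , cos φ₁ · sin φ₂ − sin φ₁ · cos φ₂ · cos Δλ )
  = atan2(0.53041, 0.84612) = 32.082° → normalised to [0°, 360°): 32.082°.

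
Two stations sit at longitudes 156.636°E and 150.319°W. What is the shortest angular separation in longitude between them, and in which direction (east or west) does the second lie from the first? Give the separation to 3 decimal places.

53.045° east

Raw difference: -150.319 − 156.636 = -306.955°.
Normalise into (−180°, 180°]: -306.955° + 360° = 53.045°.
Positive ⇒ the second point lies to the east; separation 53.045°.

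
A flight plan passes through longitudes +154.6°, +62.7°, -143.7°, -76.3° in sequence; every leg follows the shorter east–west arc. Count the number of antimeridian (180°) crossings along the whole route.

Leg 1: +154.6° → +62.7°, shortest Δλ = -91.9° (west) — does not cross 180°.
Leg 2: +62.7° → -143.7°, shortest Δλ = 153.6° (east) — crosses 180°.
Leg 3: -143.7° → -76.3°, shortest Δλ = 67.4° (east) — does not cross 180°.
Total crossings: 1.

1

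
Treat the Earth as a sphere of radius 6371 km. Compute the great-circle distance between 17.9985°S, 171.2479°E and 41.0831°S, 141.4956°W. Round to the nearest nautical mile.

2786 nmi

Δλ = -141.4956 − 171.2479 = -312.7435°; wrapped into (−180°, 180°]: 47.2565°.
Δφ = -41.0831 − -17.9985 = -23.0846°.
a = sin²(Δφ/2) + cos φ₁ · cos φ₂ · sin²(Δλ/2) = 0.155196.
c = 2·atan2(√a, √(1−a)) = 0.80985 rad → d = 6371·c ≈ 5159.54 km ≈ 2785.93 nmi.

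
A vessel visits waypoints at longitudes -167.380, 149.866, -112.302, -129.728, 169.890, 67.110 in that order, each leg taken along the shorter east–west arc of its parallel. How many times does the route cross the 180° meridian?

3

Leg 1: -167.380° → +149.866°, shortest Δλ = -42.754° (west) — crosses 180°.
Leg 2: +149.866° → -112.302°, shortest Δλ = 97.832° (east) — crosses 180°.
Leg 3: -112.302° → -129.728°, shortest Δλ = -17.426° (west) — does not cross 180°.
Leg 4: -129.728° → +169.890°, shortest Δλ = -60.382° (west) — crosses 180°.
Leg 5: +169.890° → +67.110°, shortest Δλ = -102.78° (west) — does not cross 180°.
Total crossings: 3.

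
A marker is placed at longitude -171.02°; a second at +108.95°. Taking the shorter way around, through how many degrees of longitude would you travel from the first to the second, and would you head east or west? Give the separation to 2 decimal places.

Raw difference: 108.95 − -171.02 = 279.97°.
Normalise into (−180°, 180°]: 279.97° − 360° = -80.03°.
Negative ⇒ the second point lies to the west; separation 80.03°.

80.03° west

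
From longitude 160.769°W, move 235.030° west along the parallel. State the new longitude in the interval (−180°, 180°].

35.799°W

Start at -160.769°; shift −235.030° → -395.799°.
-395.799° lies outside (−180°, 180°]; add 360° → -35.799°.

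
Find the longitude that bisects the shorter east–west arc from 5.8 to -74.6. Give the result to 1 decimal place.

Signed shortest Δλ from +5.8° to -74.6° is -80.4°.
Midpoint longitude = +5.8° + (-80.4°)/2 = +5.8° − 40.2° = -34.4°.

-34.4°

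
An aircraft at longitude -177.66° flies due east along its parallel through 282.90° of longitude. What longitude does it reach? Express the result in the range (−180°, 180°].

Start at -177.66°; shift +282.90° → +105.24°.
+105.24° already lies in (−180°, 180°].

+105.24°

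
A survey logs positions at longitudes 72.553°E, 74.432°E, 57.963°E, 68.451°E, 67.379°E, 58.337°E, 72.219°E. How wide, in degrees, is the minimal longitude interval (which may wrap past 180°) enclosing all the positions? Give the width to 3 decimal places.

Sort the longitudes: +57.963°, +58.337°, +67.379°, +68.451°, +72.219°, +72.553°, +74.432°.
Eastward gaps between consecutive values (wrapping around): 0.374°, 9.042°, 1.072°, 3.768°, 0.334°, 1.879°, 343.531°.
Largest gap = 343.531° ⇒ minimal covering band is its complement: 360° − 343.531° = 16.469°.
Band runs from +57.963° eastward to +74.432°.

16.469°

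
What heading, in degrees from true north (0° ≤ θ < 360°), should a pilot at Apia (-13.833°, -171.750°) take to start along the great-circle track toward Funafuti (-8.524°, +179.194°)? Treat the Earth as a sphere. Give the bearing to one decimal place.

Δλ = 179.194 − -171.750 = 350.944°; wrapped into (−180°, 180°]: -9.056°.
θ = atan2( sin Δλ · cos φ₂ , cos φ₁ · sin φ₂ − sin φ₁ · cos φ₂ · cos Δλ )
  = atan2(-0.15566, 0.08958) = -60.080° → normalised to [0°, 360°): 299.920°.

299.9°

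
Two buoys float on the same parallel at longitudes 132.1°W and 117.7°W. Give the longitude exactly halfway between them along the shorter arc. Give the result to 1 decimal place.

124.9°W

Signed shortest Δλ from -132.1° to -117.7° is +14.4°.
Midpoint longitude = -132.1° + (+14.4°)/2 = -132.1° + 7.2° = -124.9°.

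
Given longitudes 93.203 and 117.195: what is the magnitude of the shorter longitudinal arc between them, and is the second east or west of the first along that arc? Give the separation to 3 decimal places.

23.992° east

Raw difference: 117.195 − 93.203 = 23.992°.
Normalise into (−180°, 180°]: 23.992° stays 23.992°.
Positive ⇒ the second point lies to the east; separation 23.992°.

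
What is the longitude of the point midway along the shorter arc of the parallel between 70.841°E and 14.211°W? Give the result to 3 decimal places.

Signed shortest Δλ from +70.841° to -14.211° is -85.052°.
Midpoint longitude = +70.841° + (-85.052°)/2 = +70.841° − 42.526° = +28.315°.

28.315°E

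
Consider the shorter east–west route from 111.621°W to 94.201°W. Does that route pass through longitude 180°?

Signed shortest Δλ = ((-94.201 − -111.621 + 180) mod 360) − 180 = 17.42°.
Going east by 17.42° from -111.621° reaches -94.201° without touching 180°.

No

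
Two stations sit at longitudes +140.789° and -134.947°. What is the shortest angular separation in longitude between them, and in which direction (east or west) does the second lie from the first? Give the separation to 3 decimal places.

84.264° east

Raw difference: -134.947 − 140.789 = -275.736°.
Normalise into (−180°, 180°]: -275.736° + 360° = 84.264°.
Positive ⇒ the second point lies to the east; separation 84.264°.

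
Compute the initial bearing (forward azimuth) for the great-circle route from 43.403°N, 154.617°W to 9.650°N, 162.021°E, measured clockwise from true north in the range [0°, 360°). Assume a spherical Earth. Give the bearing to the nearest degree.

241°

Δλ = 162.021 − -154.617 = 316.638°; wrapped into (−180°, 180°]: -43.362°.
θ = atan2( sin Δλ · cos φ₂ , cos φ₁ · sin φ₂ − sin φ₁ · cos φ₂ · cos Δλ )
  = atan2(-0.67689, -0.37070) = -118.708° → normalised to [0°, 360°): 241.292°.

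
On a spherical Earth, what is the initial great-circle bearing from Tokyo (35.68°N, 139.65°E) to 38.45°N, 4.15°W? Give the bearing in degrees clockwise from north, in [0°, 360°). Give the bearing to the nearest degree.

332°

Δλ = -4.15 − 139.65 = -143.80°.
θ = atan2( sin Δλ · cos φ₂ , cos φ₁ · sin φ₂ − sin φ₁ · cos φ₂ · cos Δλ )
  = atan2(-0.46253, 0.87371) = -27.896° → normalised to [0°, 360°): 332.104°.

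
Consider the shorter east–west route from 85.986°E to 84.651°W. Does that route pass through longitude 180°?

No

Signed shortest Δλ = ((-84.651 − 85.986 + 180) mod 360) − 180 = -170.637°.
Going west by 170.637° from +85.986° reaches -84.651° without touching 180°.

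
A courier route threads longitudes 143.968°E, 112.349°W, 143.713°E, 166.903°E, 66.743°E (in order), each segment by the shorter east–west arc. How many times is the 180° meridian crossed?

Leg 1: +143.968° → -112.349°, shortest Δλ = 103.683° (east) — crosses 180°.
Leg 2: -112.349° → +143.713°, shortest Δλ = -103.938° (west) — crosses 180°.
Leg 3: +143.713° → +166.903°, shortest Δλ = 23.19° (east) — does not cross 180°.
Leg 4: +166.903° → +66.743°, shortest Δλ = -100.16° (west) — does not cross 180°.
Total crossings: 2.

2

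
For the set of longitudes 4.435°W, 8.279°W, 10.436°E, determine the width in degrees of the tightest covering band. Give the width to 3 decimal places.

Sort the longitudes: -8.279°, -4.435°, +10.436°.
Eastward gaps between consecutive values (wrapping around): 3.844°, 14.871°, 341.285°.
Largest gap = 341.285° ⇒ minimal covering band is its complement: 360° − 341.285° = 18.715°.
Band runs from -8.279° eastward to +10.436°.

18.715°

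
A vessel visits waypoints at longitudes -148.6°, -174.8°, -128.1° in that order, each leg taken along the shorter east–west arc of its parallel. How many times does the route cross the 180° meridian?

Leg 1: -148.6° → -174.8°, shortest Δλ = -26.2° (west) — does not cross 180°.
Leg 2: -174.8° → -128.1°, shortest Δλ = 46.7° (east) — does not cross 180°.
Total crossings: 0.

0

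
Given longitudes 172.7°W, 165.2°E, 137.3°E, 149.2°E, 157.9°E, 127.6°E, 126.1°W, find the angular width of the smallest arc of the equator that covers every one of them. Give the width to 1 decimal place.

Sort the longitudes: -172.7°, -126.1°, +127.6°, +137.3°, +149.2°, +157.9°, +165.2°.
Eastward gaps between consecutive values (wrapping around): 46.6°, 253.7°, 9.7°, 11.9°, 8.7°, 7.3°, 22.1°.
Largest gap = 253.7° ⇒ minimal covering band is its complement: 360° − 253.7° = 106.3°.
Band runs from +127.6° eastward to -126.1°, crossing the antimeridian.

106.3°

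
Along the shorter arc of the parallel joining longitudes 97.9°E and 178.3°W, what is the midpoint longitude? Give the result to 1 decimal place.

139.8°E

Signed shortest Δλ from +97.9° to -178.3° is +83.8°.
Midpoint longitude = +97.9° + (+83.8°)/2 = +97.9° + 41.9° = +139.8°.
(The naïve average (+97.9 + -178.3)/2 = -40.2° is on the wrong side of the globe.)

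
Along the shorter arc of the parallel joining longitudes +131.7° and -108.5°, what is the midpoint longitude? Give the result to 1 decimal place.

-168.4°

Signed shortest Δλ from +131.7° to -108.5° is +119.8°.
Midpoint longitude = +131.7° + (+119.8°)/2 = +131.7° + 59.9° = +191.6°.
Normalise into (−180°, 180°]: -168.4°.
(The naïve average (+131.7 + -108.5)/2 = 11.6° is on the wrong side of the globe.)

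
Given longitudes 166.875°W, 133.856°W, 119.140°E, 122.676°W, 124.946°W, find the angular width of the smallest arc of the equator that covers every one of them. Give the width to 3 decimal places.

Sort the longitudes: -166.875°, -133.856°, -124.946°, -122.676°, +119.140°.
Eastward gaps between consecutive values (wrapping around): 33.019°, 8.910°, 2.270°, 241.816°, 73.985°.
Largest gap = 241.816° ⇒ minimal covering band is its complement: 360° − 241.816° = 118.184°.
Band runs from +119.140° eastward to -122.676°, crossing the antimeridian.

118.184°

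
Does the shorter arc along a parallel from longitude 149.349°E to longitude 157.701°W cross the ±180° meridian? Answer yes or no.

Naïve |-157.701 − 149.349| = 307.05° > 180°, so the shorter arc goes the other way round — across 180°.
Signed shortest Δλ = ((-157.701 − 149.349 + 180) mod 360) − 180 = 52.95°.
Going east by 52.95° from +149.349° passes through 180° before reaching -157.701°.

Yes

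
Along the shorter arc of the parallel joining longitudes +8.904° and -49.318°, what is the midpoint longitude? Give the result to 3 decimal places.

Signed shortest Δλ from +8.904° to -49.318° is -58.222°.
Midpoint longitude = +8.904° + (-58.222°)/2 = +8.904° − 29.111° = -20.207°.

-20.207°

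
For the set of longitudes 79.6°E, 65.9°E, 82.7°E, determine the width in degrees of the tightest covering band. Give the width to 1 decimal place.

Sort the longitudes: +65.9°, +79.6°, +82.7°.
Eastward gaps between consecutive values (wrapping around): 13.7°, 3.1°, 343.2°.
Largest gap = 343.2° ⇒ minimal covering band is its complement: 360° − 343.2° = 16.8°.
Band runs from +65.9° eastward to +82.7°.

16.8°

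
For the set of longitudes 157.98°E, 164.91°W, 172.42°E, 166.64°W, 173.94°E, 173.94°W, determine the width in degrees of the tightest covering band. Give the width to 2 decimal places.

Sort the longitudes: -173.94°, -166.64°, -164.91°, +157.98°, +172.42°, +173.94°.
Eastward gaps between consecutive values (wrapping around): 7.30°, 1.73°, 322.89°, 14.44°, 1.52°, 12.12°.
Largest gap = 322.89° ⇒ minimal covering band is its complement: 360° − 322.89° = 37.11°.
Band runs from +157.98° eastward to -164.91°, crossing the antimeridian.

37.11°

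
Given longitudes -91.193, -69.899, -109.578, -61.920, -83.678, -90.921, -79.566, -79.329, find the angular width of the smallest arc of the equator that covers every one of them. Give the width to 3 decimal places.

Sort the longitudes: -109.578°, -91.193°, -90.921°, -83.678°, -79.566°, -79.329°, -69.899°, -61.920°.
Eastward gaps between consecutive values (wrapping around): 18.385°, 0.272°, 7.243°, 4.112°, 0.237°, 9.430°, 7.979°, 312.342°.
Largest gap = 312.342° ⇒ minimal covering band is its complement: 360° − 312.342° = 47.658°.
Band runs from -109.578° eastward to -61.920°.

47.658°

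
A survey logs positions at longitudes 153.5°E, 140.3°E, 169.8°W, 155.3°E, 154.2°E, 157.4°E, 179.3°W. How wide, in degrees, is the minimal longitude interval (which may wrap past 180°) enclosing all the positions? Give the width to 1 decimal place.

49.9°

Sort the longitudes: -179.3°, -169.8°, +140.3°, +153.5°, +154.2°, +155.3°, +157.4°.
Eastward gaps between consecutive values (wrapping around): 9.5°, 310.1°, 13.2°, 0.7°, 1.1°, 2.1°, 23.3°.
Largest gap = 310.1° ⇒ minimal covering band is its complement: 360° − 310.1° = 49.9°.
Band runs from +140.3° eastward to -169.8°, crossing the antimeridian.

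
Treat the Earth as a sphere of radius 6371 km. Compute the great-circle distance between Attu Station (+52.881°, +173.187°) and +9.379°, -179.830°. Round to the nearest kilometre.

Δλ = -179.830 − 173.187 = -353.017°; wrapped into (−180°, 180°]: 6.983°.
Δφ = 9.379 − 52.881 = -43.502°.
a = sin²(Δφ/2) + cos φ₁ · cos φ₂ · sin²(Δλ/2) = 0.139533.
c = 2·atan2(√a, √(1−a)) = 0.76565 rad → d = 6371·c ≈ 4877.94 km.

4878 km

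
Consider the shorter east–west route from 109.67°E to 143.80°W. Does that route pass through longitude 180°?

Yes

Naïve |-143.80 − 109.67| = 253.47° > 180°, so the shorter arc goes the other way round — across 180°.
Signed shortest Δλ = ((-143.80 − 109.67 + 180) mod 360) − 180 = 106.53°.
Going east by 106.53° from +109.67° passes through 180° before reaching -143.80°.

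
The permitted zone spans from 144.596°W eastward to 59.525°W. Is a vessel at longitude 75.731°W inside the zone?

Band width going east from -144.596° to -59.525°: ((-59.525 − -144.596) mod 360) = 85.071°.
Offset of -75.731° east of the west edge: ((-75.731 − -144.596) mod 360) = 68.865°.
68.865° ≤ 85.071° ⇒ inside.

Yes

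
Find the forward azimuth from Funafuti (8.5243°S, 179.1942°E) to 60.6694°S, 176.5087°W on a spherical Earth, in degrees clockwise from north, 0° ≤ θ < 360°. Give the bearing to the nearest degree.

177°

Δλ = -176.5087 − 179.1942 = -355.7029°; wrapped into (−180°, 180°]: 4.2971°.
θ = atan2( sin Δλ · cos φ₂ , cos φ₁ · sin φ₂ − sin φ₁ · cos φ₂ · cos Δλ )
  = atan2(0.03670, -0.78977) = 177.339° → normalised to [0°, 360°): 177.339°.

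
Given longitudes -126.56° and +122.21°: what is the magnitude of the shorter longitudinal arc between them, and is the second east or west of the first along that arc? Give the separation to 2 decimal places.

Raw difference: 122.21 − -126.56 = 248.77°.
Normalise into (−180°, 180°]: 248.77° − 360° = -111.23°.
Negative ⇒ the second point lies to the west; separation 111.23°.

111.23° west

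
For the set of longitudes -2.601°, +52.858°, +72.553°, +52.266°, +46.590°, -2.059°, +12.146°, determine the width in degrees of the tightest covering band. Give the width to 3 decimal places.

Sort the longitudes: -2.601°, -2.059°, +12.146°, +46.590°, +52.266°, +52.858°, +72.553°.
Eastward gaps between consecutive values (wrapping around): 0.542°, 14.205°, 34.444°, 5.676°, 0.592°, 19.695°, 284.846°.
Largest gap = 284.846° ⇒ minimal covering band is its complement: 360° − 284.846° = 75.154°.
Band runs from -2.601° eastward to +72.553°.

75.154°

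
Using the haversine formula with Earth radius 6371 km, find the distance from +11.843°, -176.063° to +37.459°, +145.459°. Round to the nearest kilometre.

4766 km

Δλ = 145.459 − -176.063 = 321.522°; wrapped into (−180°, 180°]: -38.478°.
Δφ = 37.459 − 11.843 = 25.616°.
a = sin²(Δφ/2) + cos φ₁ · cos φ₂ · sin²(Δλ/2) = 0.133496.
c = 2·atan2(√a, √(1−a)) = 0.74806 rad → d = 6371·c ≈ 4765.91 km.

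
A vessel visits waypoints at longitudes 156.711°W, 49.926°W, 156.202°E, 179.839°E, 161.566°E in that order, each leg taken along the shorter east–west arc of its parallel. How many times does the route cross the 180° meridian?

Leg 1: -156.711° → -49.926°, shortest Δλ = 106.785° (east) — does not cross 180°.
Leg 2: -49.926° → +156.202°, shortest Δλ = -153.872° (west) — crosses 180°.
Leg 3: +156.202° → +179.839°, shortest Δλ = 23.637° (east) — does not cross 180°.
Leg 4: +179.839° → +161.566°, shortest Δλ = -18.273° (west) — does not cross 180°.
Total crossings: 1.

1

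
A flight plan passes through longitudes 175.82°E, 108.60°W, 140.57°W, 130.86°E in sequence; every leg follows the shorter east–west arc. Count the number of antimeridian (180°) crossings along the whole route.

2

Leg 1: +175.82° → -108.60°, shortest Δλ = 75.58° (east) — crosses 180°.
Leg 2: -108.60° → -140.57°, shortest Δλ = -31.97° (west) — does not cross 180°.
Leg 3: -140.57° → +130.86°, shortest Δλ = -88.57° (west) — crosses 180°.
Total crossings: 2.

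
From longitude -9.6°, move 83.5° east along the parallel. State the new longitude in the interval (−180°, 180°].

+73.9°

Start at -9.6°; shift +83.5° → +73.9°.
+73.9° already lies in (−180°, 180°].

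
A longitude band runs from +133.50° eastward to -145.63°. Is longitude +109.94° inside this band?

No

Band width going east from +133.50° to -145.63°: ((-145.63 − 133.50) mod 360) = 80.87°.
Offset of +109.94° east of the west edge: ((109.94 − 133.50) mod 360) = 336.44°.
336.44° > 80.87° ⇒ outside.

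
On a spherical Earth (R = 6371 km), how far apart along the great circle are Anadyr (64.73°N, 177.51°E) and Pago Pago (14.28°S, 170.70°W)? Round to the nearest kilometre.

Δλ = -170.70 − 177.51 = -348.21°; wrapped into (−180°, 180°]: 11.79°.
Δφ = -14.28 − 64.73 = -79.01°.
a = sin²(Δφ/2) + cos φ₁ · cos φ₂ · sin²(Δλ/2) = 0.409045.
c = 2·atan2(√a, √(1−a)) = 1.38787 rad → d = 6371·c ≈ 8842.11 km.

8842 km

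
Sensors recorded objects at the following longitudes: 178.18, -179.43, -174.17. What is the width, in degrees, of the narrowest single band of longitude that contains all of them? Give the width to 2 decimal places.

7.65°

Sort the longitudes: -179.43°, -174.17°, +178.18°.
Eastward gaps between consecutive values (wrapping around): 5.26°, 352.35°, 2.39°.
Largest gap = 352.35° ⇒ minimal covering band is its complement: 360° − 352.35° = 7.65°.
Band runs from +178.18° eastward to -174.17°, crossing the antimeridian.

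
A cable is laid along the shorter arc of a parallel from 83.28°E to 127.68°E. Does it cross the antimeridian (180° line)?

No

Signed shortest Δλ = ((127.68 − 83.28 + 180) mod 360) − 180 = 44.4°.
Going east by 44.4° from +83.28° reaches +127.68° without touching 180°.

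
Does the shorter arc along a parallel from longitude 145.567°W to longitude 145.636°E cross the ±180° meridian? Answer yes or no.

Yes

Naïve |145.636 − -145.567| = 291.203° > 180°, so the shorter arc goes the other way round — across 180°.
Signed shortest Δλ = ((145.636 − -145.567 + 180) mod 360) − 180 = -68.797°.
Going west by 68.797° from -145.567° passes through 180° before reaching +145.636°.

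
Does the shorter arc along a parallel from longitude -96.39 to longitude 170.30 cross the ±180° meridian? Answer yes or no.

Yes

Naïve |170.30 − -96.39| = 266.69° > 180°, so the shorter arc goes the other way round — across 180°.
Signed shortest Δλ = ((170.30 − -96.39 + 180) mod 360) − 180 = -93.31°.
Going west by 93.31° from -96.39° passes through 180° before reaching +170.30°.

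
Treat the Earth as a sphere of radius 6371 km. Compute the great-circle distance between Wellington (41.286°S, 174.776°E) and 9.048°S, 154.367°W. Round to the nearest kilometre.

Δλ = -154.367 − 174.776 = -329.143°; wrapped into (−180°, 180°]: 30.857°.
Δφ = -9.048 − -41.286 = 32.238°.
a = sin²(Δφ/2) + cos φ₁ · cos φ₂ · sin²(Δλ/2) = 0.129601.
c = 2·atan2(√a, √(1−a)) = 0.73654 rad → d = 6371·c ≈ 4692.48 km.

4692 km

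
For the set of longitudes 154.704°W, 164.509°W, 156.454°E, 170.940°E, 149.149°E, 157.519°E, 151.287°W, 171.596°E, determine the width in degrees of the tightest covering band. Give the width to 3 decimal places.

59.564°

Sort the longitudes: -164.509°, -154.704°, -151.287°, +149.149°, +156.454°, +157.519°, +170.940°, +171.596°.
Eastward gaps between consecutive values (wrapping around): 9.805°, 3.417°, 300.436°, 7.305°, 1.065°, 13.421°, 0.656°, 23.895°.
Largest gap = 300.436° ⇒ minimal covering band is its complement: 360° − 300.436° = 59.564°.
Band runs from +149.149° eastward to -151.287°, crossing the antimeridian.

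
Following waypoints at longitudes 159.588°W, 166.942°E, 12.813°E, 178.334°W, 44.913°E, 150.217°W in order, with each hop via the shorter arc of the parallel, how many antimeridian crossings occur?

4

Leg 1: -159.588° → +166.942°, shortest Δλ = -33.47° (west) — crosses 180°.
Leg 2: +166.942° → +12.813°, shortest Δλ = -154.129° (west) — does not cross 180°.
Leg 3: +12.813° → -178.334°, shortest Δλ = 168.853° (east) — crosses 180°.
Leg 4: -178.334° → +44.913°, shortest Δλ = -136.753° (west) — crosses 180°.
Leg 5: +44.913° → -150.217°, shortest Δλ = 164.87° (east) — crosses 180°.
Total crossings: 4.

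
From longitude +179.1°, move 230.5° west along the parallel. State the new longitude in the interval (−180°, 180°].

-51.4°

Start at +179.1°; shift −230.5° → -51.4°.
-51.4° already lies in (−180°, 180°].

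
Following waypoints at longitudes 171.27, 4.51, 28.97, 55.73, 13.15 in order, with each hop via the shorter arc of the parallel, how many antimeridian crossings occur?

Leg 1: +171.27° → +4.51°, shortest Δλ = -166.76° (west) — does not cross 180°.
Leg 2: +4.51° → +28.97°, shortest Δλ = 24.46° (east) — does not cross 180°.
Leg 3: +28.97° → +55.73°, shortest Δλ = 26.76° (east) — does not cross 180°.
Leg 4: +55.73° → +13.15°, shortest Δλ = -42.58° (west) — does not cross 180°.
Total crossings: 0.

0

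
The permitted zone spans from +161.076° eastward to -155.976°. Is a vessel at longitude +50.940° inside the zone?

No

Band width going east from +161.076° to -155.976°: ((-155.976 − 161.076) mod 360) = 42.948°.
Offset of +50.940° east of the west edge: ((50.940 − 161.076) mod 360) = 249.864°.
249.864° > 42.948° ⇒ outside.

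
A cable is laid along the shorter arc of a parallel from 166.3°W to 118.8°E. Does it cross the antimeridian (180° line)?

Yes

Naïve |118.8 − -166.3| = 285.1° > 180°, so the shorter arc goes the other way round — across 180°.
Signed shortest Δλ = ((118.8 − -166.3 + 180) mod 360) − 180 = -74.9°.
Going west by 74.9° from -166.3° passes through 180° before reaching +118.8°.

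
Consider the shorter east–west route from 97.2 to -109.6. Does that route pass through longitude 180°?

Naïve |-109.6 − 97.2| = 206.8° > 180°, so the shorter arc goes the other way round — across 180°.
Signed shortest Δλ = ((-109.6 − 97.2 + 180) mod 360) − 180 = 153.2°.
Going east by 153.2° from +97.2° passes through 180° before reaching -109.6°.

Yes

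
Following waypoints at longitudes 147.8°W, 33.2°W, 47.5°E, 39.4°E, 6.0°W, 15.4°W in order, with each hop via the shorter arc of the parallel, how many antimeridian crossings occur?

0

Leg 1: -147.8° → -33.2°, shortest Δλ = 114.6° (east) — does not cross 180°.
Leg 2: -33.2° → +47.5°, shortest Δλ = 80.7° (east) — does not cross 180°.
Leg 3: +47.5° → +39.4°, shortest Δλ = -8.1° (west) — does not cross 180°.
Leg 4: +39.4° → -6.0°, shortest Δλ = -45.4° (west) — does not cross 180°.
Leg 5: -6.0° → -15.4°, shortest Δλ = -9.4° (west) — does not cross 180°.
Total crossings: 0.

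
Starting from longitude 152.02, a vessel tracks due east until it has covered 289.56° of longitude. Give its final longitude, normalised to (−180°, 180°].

+81.58°

Start at +152.02°; shift +289.56° → +441.58°.
+441.58° lies outside (−180°, 180°]; subtract 360° → +81.58°.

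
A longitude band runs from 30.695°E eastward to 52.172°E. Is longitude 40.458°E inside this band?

Band width going east from +30.695° to +52.172°: ((52.172 − 30.695) mod 360) = 21.477°.
Offset of +40.458° east of the west edge: ((40.458 − 30.695) mod 360) = 9.763°.
9.763° ≤ 21.477° ⇒ inside.

Yes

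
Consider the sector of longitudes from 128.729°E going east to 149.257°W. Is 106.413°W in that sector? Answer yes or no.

Band width going east from +128.729° to -149.257°: ((-149.257 − 128.729) mod 360) = 82.014°.
Offset of -106.413° east of the west edge: ((-106.413 − 128.729) mod 360) = 124.858°.
124.858° > 82.014° ⇒ outside.

No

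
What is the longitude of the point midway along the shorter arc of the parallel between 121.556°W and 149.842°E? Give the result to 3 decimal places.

165.857°W

Signed shortest Δλ from -121.556° to +149.842° is -88.602°.
Midpoint longitude = -121.556° + (-88.602°)/2 = -121.556° − 44.301° = -165.857°.
(The naïve average (-121.556 + +149.842)/2 = 14.143° is on the wrong side of the globe.)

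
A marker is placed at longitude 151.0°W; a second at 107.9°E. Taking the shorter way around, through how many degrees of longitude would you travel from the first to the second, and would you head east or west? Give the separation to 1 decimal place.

101.1° west

Raw difference: 107.9 − -151.0 = 258.9°.
Normalise into (−180°, 180°]: 258.9° − 360° = -101.1°.
Negative ⇒ the second point lies to the west; separation 101.1°.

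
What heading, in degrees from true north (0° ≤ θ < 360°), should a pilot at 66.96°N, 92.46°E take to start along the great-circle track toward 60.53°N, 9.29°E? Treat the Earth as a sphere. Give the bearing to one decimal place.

300.4°

Δλ = 9.29 − 92.46 = -83.17°.
θ = atan2( sin Δλ · cos φ₂ , cos φ₁ · sin φ₂ − sin φ₁ · cos φ₂ · cos Δλ )
  = atan2(-0.48848, 0.28690) = -59.573° → normalised to [0°, 360°): 300.427°.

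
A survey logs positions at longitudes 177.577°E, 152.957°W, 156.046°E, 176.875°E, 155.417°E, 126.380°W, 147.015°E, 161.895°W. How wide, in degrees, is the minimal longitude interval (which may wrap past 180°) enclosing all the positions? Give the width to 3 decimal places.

86.605°

Sort the longitudes: -161.895°, -152.957°, -126.380°, +147.015°, +155.417°, +156.046°, +176.875°, +177.577°.
Eastward gaps between consecutive values (wrapping around): 8.938°, 26.577°, 273.395°, 8.402°, 0.629°, 20.829°, 0.702°, 20.528°.
Largest gap = 273.395° ⇒ minimal covering band is its complement: 360° − 273.395° = 86.605°.
Band runs from +147.015° eastward to -126.380°, crossing the antimeridian.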